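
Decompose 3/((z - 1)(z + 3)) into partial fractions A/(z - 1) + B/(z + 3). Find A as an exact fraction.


Step 1: Multiply both sides by (z - 1) and set z = 1
Step 2: A = 3 / (1 + 3)
Step 3: A = 3 / 4
Step 4: A = 3/4

3/4


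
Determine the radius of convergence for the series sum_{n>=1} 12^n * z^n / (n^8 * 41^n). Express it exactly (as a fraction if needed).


Step 1: General term a_n = 12^n / (n^8 * 41^n)
Step 2: By the root test, |a_n|^(1/n) = 12 / (n^(8/n) * 41) -> 12/41 as n -> infinity (since n^(8/n) -> 1)
Step 3: R = 1/lim|a_n|^(1/n) = 41/12

41/12


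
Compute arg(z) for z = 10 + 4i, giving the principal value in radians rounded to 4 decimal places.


Step 1: z = 10 + 4i
Step 2: arg(z) = atan2(4, 10)
Step 3: arg(z) = 0.3805

0.3805


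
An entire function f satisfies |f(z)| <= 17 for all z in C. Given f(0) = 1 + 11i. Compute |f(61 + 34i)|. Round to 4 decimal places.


Step 1: By Liouville's theorem, a bounded entire function is constant.
Step 2: f(z) = f(0) = 1 + 11i for all z.
Step 3: |f(w)| = |1 + 11i| = sqrt(1 + 121)
Step 4: = 11.0454

11.0454


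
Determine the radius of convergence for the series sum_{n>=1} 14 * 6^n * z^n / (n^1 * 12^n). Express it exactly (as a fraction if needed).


Step 1: General term a_n = 14 * 6^n / (n^1 * 12^n)
Step 2: By the root test, |a_n|^(1/n) = 14^(1/n) * 6 / (n^(1/n) * 12) -> 6/12 as n -> infinity (since 14^(1/n) -> 1 and n^(1/n) -> 1)
Step 3: R = 1/lim|a_n|^(1/n) = 12/6 = 2

2


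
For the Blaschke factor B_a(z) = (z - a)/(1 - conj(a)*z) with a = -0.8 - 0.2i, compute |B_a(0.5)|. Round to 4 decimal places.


Step 1: Numerator z0 - a = 0.5 - (-0.8 - 0.2i) = 1.3 + 0.2i
Step 2: Denominator 1 - conj(a)*z0 = 1 - (-0.8 + 0.2i)*0.5 = 1.4 - 0.1i
Step 3: |z0 - a|^2 = 1.3^2 + 0.2^2 = 1.73; |1 - conj(a)*z0|^2 = 1.4^2 + (-0.1)^2 = 1.97
Step 4: |B_a(0.5)| = sqrt(1.73 / 1.97) = sqrt(0.878173)
Step 5: = 0.9371

0.9371


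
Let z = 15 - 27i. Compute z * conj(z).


Step 1: conj(z) = 15 + 27i
Step 2: z * conj(z) = 15^2 + (-27)^2
Step 3: = 225 + 729 = 954

954


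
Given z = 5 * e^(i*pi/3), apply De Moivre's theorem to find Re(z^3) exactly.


Step 1: By De Moivre's theorem, z^3 = 5^3 * e^(i*3*pi/3) = 125 * (cos(pi) + i*sin(pi))
Step 2: |z|^3 = 5^3 = 125
Step 3: The angle pi already lies in [0, 2*pi)
Step 4: cos(pi) = -1
Step 5: Re(z^3) = 125 * (-1) = -125

-125


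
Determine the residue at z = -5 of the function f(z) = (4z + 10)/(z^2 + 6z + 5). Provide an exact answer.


Step 1: Q(z) = z^2 + 6z + 5 = (z + 5)(z + 1)
Step 2: Q'(z) = 2z + 6
Step 3: Q'(-5) = -4, P(-5) = -10
Step 4: Res = P(-5)/Q'(-5) = -10/(-4) = 5/2

5/2


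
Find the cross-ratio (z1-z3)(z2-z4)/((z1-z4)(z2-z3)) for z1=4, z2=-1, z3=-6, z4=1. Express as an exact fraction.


Step 1: (z1-z3)(z2-z4) = 10 * (-2) = -20
Step 2: (z1-z4)(z2-z3) = 3 * 5 = 15
Step 3: Cross-ratio = -20/15 = -4/3

-4/3


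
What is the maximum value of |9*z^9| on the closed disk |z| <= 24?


Step 1: On |z| = 24, |f(z)| = 9 * |z|^9 = 9 * 24^9
Step 2: By maximum modulus principle, maximum is on boundary.
Step 3: Maximum = 9 * 2641807540224 = 23776267862016

23776267862016


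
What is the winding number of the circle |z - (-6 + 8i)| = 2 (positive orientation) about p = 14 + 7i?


Step 1: Center c = (-6, 8), radius = 2
Step 2: |p - c|^2 = 20^2 + (-1)^2 = 401
Step 3: r^2 = 4
Step 4: |p-c| > r so winding number = 0

0


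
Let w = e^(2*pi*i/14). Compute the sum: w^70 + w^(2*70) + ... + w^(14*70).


Step 1: The sum sum_{j=1}^{n} w^(k*j) equals n if n | k, else 0.
Step 2: Here n = 14, k = 70
Step 3: Does n divide k? 14 | 70 -> True
Step 4: Sum = 14

14


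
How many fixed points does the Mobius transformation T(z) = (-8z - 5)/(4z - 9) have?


Step 1: Fixed points satisfy T(z) = z
Step 2: 4z^2 - z + 5 = 0
Step 3: Discriminant = (-1)^2 - 4*4*5 = -79
Step 4: Number of fixed points = 2

2


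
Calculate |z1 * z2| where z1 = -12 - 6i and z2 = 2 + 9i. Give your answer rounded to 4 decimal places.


Step 1: |z1| = sqrt((-12)^2 + (-6)^2) = sqrt(180)
Step 2: |z2| = sqrt(2^2 + 9^2) = sqrt(85)
Step 3: |z1*z2| = |z1|*|z2| = sqrt(180) * sqrt(85) = sqrt(180 * 85) = sqrt(15300)
Step 4: = 123.6932

123.6932


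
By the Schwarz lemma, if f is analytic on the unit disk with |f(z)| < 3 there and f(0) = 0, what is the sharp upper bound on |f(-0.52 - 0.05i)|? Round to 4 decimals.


Step 1: g = f/3 maps D -> D with g(0) = 0, so by the Schwarz lemma |g(z)| <= |z|, i.e. |f(z)| <= 3|z|; this is sharp (f(z) = 3z).
Step 2: |z0|^2 = (-0.52)^2 + (-0.05)^2 = 0.2729
Step 3: |z0| = sqrt(0.2729) = 0.522398
Step 4: Best bound = 3 * |z0| = 3 * 0.522398 = 1.5672

1.5672


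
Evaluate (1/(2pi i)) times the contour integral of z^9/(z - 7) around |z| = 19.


Step 1: f(z) = z^9, a = 7 is inside |z| = 19
Step 2: By Cauchy integral formula: (1/(2pi*i)) * integral = f(a)
Step 3: f(7) = 7^9 = 40353607

40353607


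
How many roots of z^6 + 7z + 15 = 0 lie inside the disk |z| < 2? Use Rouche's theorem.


Step 1: On |z| = 2 the three terms have sizes |z^6| = 2^6 = 64, |7z| = 7*2 = 14, |15| = 15
Step 2: The dominant term is g(z) = z^6; let h(z) = 7z + 15 so f = g + h
Step 3: On |z| = 2: |g| = 64 and |h| <= 14 + 15 = 29
Step 4: Since 64 > 29, |h| < |g| on |z| = 2, so by Rouche f has the same number of zeros as g inside |z| < 2
Step 5: g(z) = z^6 has 6 zeros (all at the origin) inside |z| < 2. Answer = 6

6


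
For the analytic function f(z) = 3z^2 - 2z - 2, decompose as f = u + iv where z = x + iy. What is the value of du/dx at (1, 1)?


Step 1: f(z) = 3(x+iy)^2 - 2(x+iy) - 2
Step 2: u = 3(x^2 - y^2) - 2x - 2
Step 3: u_x = 6x - 2
Step 4: At (1, 1): u_x = 6 - 2 = 4

4


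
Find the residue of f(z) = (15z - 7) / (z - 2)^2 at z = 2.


Step 1: Pole of order 2 at z = 2
Step 2: Res = lim d/dz [(z - 2)^2 * f(z)] as z -> 2
Step 3: (z - 2)^2 * f(z) = 15z - 7
Step 4: d/dz[15z - 7] = 15

15


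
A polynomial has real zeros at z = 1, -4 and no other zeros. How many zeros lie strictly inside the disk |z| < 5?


Step 1: Check each root:
  z = 1: |1| = 1 < 5
  z = -4: |-4| = 4 < 5
Step 2: Count = 2

2


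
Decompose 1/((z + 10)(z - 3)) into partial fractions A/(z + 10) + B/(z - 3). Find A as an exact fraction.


Step 1: Multiply both sides by (z + 10) and set z = -10
Step 2: A = 1 / (-10 - 3)
Step 3: A = 1 / (-13)
Step 4: A = -1/13

-1/13


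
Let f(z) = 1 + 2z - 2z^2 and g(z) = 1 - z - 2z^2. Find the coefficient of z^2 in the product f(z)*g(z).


Step 1: z^2 term in f*g comes from: (1)*(-2z^2) + (2z)*(-z) + (-2z^2)*(1)
Step 2: = -2 - 2 - 2
Step 3: = -6

-6


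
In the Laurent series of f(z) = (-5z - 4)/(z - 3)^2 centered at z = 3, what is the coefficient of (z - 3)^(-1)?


Step 1: Write the numerator in powers of (z - 3): -5z - 4 = -5(z - 3) + (-5*3 - 4) = -5(z - 3) - 19
Step 2: Divide by (z - 3)^2: f(z) = -19(z - 3)^(-2) - 5(z - 3)^(-1)
Step 3: This finite sum is the Laurent series of f about z = 3.
Step 4: Coefficient of (z - 3)^(-1) = coefficient of (z - 3) in the re-centred numerator = -5

-5


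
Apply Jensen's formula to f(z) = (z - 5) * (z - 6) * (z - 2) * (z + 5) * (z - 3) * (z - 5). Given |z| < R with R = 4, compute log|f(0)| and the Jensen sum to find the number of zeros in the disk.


Jensen's formula: (1/2pi)*integral log|f(Re^it)|dt = log|f(0)| + sum_{|a_k|<R} log(R/|a_k|)
Step 1: f(0) = (-5) * (-6) * (-2) * 5 * (-3) * (-5) = -4500
Step 2: log|f(0)| = log|5| + log|6| + log|2| + log|-5| + log|3| + log|5| = 8.4118
Step 3: Zeros inside |z| < 4: 2, 3
Step 4: Jensen sum = log(4/2) + log(4/3) = 0.9808
Step 5: n(R) = number of terms in the Jensen sum = count of zeros inside |z| < 4 = 2

2


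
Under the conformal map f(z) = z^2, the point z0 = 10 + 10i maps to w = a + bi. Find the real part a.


Step 1: z0 = 10 + 10i
Step 2: z0^2 = 10^2 - 10^2 + 200i
Step 3: real part = 100 - 100 = 0

0


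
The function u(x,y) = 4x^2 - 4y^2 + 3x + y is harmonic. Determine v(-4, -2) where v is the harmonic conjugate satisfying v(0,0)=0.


Step 1: v_x = -u_y = 8y - 1
Step 2: v_y = u_x = 8x + 3
Step 3: v = 8xy - x + 3y + C
Step 4: v(0,0) = 0 => C = 0
Step 5: v(-4, -2) = 62

62


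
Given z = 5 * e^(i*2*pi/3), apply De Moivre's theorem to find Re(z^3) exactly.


Step 1: By De Moivre's theorem, z^3 = 5^3 * e^(i*3*2*pi/3) = 125 * (cos(2*pi) + i*sin(2*pi))
Step 2: |z|^3 = 5^3 = 125
Step 3: Reduce the angle mod 2*pi: 2*pi - 2*pi = 0
Step 4: cos(0) = 1
Step 5: Re(z^3) = 125 * 1 = 125

125


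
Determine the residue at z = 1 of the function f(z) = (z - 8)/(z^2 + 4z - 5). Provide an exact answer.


Step 1: Q(z) = z^2 + 4z - 5 = (z - 1)(z + 5)
Step 2: Q'(z) = 2z + 4
Step 3: Q'(1) = 6, P(1) = -7
Step 4: Res = P(1)/Q'(1) = -7/6 = -7/6

-7/6


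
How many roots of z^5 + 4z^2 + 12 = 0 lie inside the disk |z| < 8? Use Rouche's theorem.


Step 1: On |z| = 8 the three terms have sizes |z^5| = 8^5 = 32768, |4z^2| = 4*8^2 = 256, |12| = 12
Step 2: The dominant term is g(z) = z^5; let h(z) = 4z^2 + 12 so f = g + h
Step 3: On |z| = 8: |g| = 32768 and |h| <= 256 + 12 = 268
Step 4: Since 32768 > 268, |h| < |g| on |z| = 8, so by Rouche f has the same number of zeros as g inside |z| < 8
Step 5: g(z) = z^5 has 5 zeros (all at the origin) inside |z| < 8. Answer = 5

5


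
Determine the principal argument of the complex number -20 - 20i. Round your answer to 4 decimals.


Step 1: z = -20 - 20i
Step 2: arg(z) = atan2(-20, -20)
Step 3: arg(z) = -2.3562

-2.3562


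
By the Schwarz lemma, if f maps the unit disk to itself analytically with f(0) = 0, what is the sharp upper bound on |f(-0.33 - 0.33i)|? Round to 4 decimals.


Step 1: Schwarz lemma: if f: D -> D is analytic with f(0) = 0, then |f(z)| <= |z| for all z in D, and this is sharp (f(z) = z).
Step 2: |z0|^2 = (-0.33)^2 + (-0.33)^2 = 0.2178
Step 3: |z0| = sqrt(0.2178) = 0.46669
Step 4: Best bound = |z0| = 0.4667

0.4667


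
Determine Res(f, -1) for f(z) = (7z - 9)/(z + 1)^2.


Step 1: Pole of order 2 at z = -1
Step 2: Res = lim d/dz [(z + 1)^2 * f(z)] as z -> -1
Step 3: (z + 1)^2 * f(z) = 7z - 9
Step 4: d/dz[7z - 9] = 7

7


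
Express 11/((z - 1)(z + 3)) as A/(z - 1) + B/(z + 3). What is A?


Step 1: Multiply both sides by (z - 1) and set z = 1
Step 2: A = 11 / (1 + 3)
Step 3: A = 11 / 4
Step 4: A = 11/4

11/4


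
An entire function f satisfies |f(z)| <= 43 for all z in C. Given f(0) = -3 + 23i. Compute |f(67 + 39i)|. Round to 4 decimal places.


Step 1: By Liouville's theorem, a bounded entire function is constant.
Step 2: f(z) = f(0) = -3 + 23i for all z.
Step 3: |f(w)| = |-3 + 23i| = sqrt(9 + 529)
Step 4: = 23.1948

23.1948


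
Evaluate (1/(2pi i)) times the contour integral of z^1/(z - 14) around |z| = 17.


Step 1: f(z) = z^1, a = 14 is inside |z| = 17
Step 2: By Cauchy integral formula: (1/(2pi*i)) * integral = f(a)
Step 3: f(14) = 14^1 = 14

14


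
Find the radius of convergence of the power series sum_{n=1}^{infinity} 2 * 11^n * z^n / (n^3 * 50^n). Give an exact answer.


Step 1: General term a_n = 2 * 11^n / (n^3 * 50^n)
Step 2: By the root test, |a_n|^(1/n) = 2^(1/n) * 11 / (n^(3/n) * 50) -> 11/50 as n -> infinity (since 2^(1/n) -> 1 and n^(3/n) -> 1)
Step 3: R = 1/lim|a_n|^(1/n) = 50/11

50/11


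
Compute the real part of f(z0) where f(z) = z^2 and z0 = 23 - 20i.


Step 1: z0 = 23 - 20i
Step 2: z0^2 = 23^2 - (-20)^2 - 920i
Step 3: real part = 529 - 400 = 129

129


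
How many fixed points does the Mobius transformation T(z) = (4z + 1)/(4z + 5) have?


Step 1: Fixed points satisfy T(z) = z
Step 2: 4z^2 + z - 1 = 0
Step 3: Discriminant = 1^2 - 4*4*(-1) = 17
Step 4: Number of fixed points = 2

2


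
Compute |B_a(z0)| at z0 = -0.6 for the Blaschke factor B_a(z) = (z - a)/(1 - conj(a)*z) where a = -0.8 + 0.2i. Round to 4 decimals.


Step 1: Numerator z0 - a = -0.6 - (-0.8 + 0.2i) = 0.2 - 0.2i
Step 2: Denominator 1 - conj(a)*z0 = 1 - (-0.8 - 0.2i)*(-0.6) = 0.52 - 0.12i
Step 3: |z0 - a|^2 = 0.2^2 + (-0.2)^2 = 0.08; |1 - conj(a)*z0|^2 = 0.52^2 + (-0.12)^2 = 0.2848
Step 4: |B_a(-0.6)| = sqrt(0.08 / 0.2848) = sqrt(0.280899)
Step 5: = 0.53

0.53


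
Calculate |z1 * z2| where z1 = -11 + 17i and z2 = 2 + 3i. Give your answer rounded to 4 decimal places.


Step 1: |z1| = sqrt((-11)^2 + 17^2) = sqrt(410)
Step 2: |z2| = sqrt(2^2 + 3^2) = sqrt(13)
Step 3: |z1*z2| = |z1|*|z2| = sqrt(410) * sqrt(13) = sqrt(410 * 13) = sqrt(5330)
Step 4: = 73.0068

73.0068


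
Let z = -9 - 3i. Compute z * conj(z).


Step 1: conj(z) = -9 + 3i
Step 2: z * conj(z) = (-9)^2 + (-3)^2
Step 3: = 81 + 9 = 90

90


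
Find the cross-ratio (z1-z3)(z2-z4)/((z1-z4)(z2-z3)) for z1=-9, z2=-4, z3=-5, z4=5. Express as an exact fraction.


Step 1: (z1-z3)(z2-z4) = (-4) * (-9) = 36
Step 2: (z1-z4)(z2-z3) = (-14) * 1 = -14
Step 3: Cross-ratio = -36/14 = -18/7

-18/7


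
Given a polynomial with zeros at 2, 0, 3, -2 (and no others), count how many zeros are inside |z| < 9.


Step 1: Check each root:
  z = 2: |2| = 2 < 9
  z = 0: |0| = 0 < 9
  z = 3: |3| = 3 < 9
  z = -2: |-2| = 2 < 9
Step 2: Count = 4

4


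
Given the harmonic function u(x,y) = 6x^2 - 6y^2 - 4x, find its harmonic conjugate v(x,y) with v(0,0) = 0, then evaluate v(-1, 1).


Step 1: v_x = -u_y = 12y + 0
Step 2: v_y = u_x = 12x - 4
Step 3: v = 12xy - 4y + C
Step 4: v(0,0) = 0 => C = 0
Step 5: v(-1, 1) = -16

-16


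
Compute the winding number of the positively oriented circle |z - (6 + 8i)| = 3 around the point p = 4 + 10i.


Step 1: Center c = (6, 8), radius = 3
Step 2: |p - c|^2 = (-2)^2 + 2^2 = 8
Step 3: r^2 = 9
Step 4: |p-c| < r so winding number = 1

1


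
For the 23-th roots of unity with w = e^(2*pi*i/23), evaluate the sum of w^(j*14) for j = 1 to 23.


Step 1: The sum sum_{j=1}^{n} w^(k*j) equals n if n | k, else 0.
Step 2: Here n = 23, k = 14
Step 3: Does n divide k? 23 | 14 -> False
Step 4: Sum = 0

0


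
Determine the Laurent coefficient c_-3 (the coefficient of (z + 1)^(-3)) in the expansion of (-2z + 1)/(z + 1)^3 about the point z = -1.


Step 1: Write the numerator in powers of (z + 1): -2z + 1 = -2(z + 1) + (-2*(-1) + 1) = -2(z + 1) + 3
Step 2: Divide by (z + 1)^3: f(z) = 3(z + 1)^(-3) - 2(z + 1)^(-2)
Step 3: This finite sum is the Laurent series of f about z = -1.
Step 4: Coefficient of (z + 1)^(-3) = -2*(-1) + 1 = 3

3


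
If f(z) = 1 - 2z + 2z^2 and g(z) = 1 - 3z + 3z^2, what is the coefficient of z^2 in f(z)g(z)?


Step 1: z^2 term in f*g comes from: (1)*(3z^2) + (-2z)*(-3z) + (2z^2)*(1)
Step 2: = 3 + 6 + 2
Step 3: = 11

11


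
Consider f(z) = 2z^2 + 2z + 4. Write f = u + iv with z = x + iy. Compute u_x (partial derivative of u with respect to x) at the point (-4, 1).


Step 1: f(z) = 2(x+iy)^2 + 2(x+iy) + 4
Step 2: u = 2(x^2 - y^2) + 2x + 4
Step 3: u_x = 4x + 2
Step 4: At (-4, 1): u_x = -16 + 2 = -14

-14


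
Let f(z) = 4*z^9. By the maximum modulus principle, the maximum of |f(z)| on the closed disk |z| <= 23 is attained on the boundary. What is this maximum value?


Step 1: On |z| = 23, |f(z)| = 4 * |z|^9 = 4 * 23^9
Step 2: By maximum modulus principle, maximum is on boundary.
Step 3: Maximum = 4 * 1801152661463 = 7204610645852

7204610645852


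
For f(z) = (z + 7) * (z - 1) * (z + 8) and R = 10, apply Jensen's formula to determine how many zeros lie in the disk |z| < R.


Jensen's formula: (1/2pi)*integral log|f(Re^it)|dt = log|f(0)| + sum_{|a_k|<R} log(R/|a_k|)
Step 1: f(0) = 7 * (-1) * 8 = -56
Step 2: log|f(0)| = log|-7| + log|1| + log|-8| = 4.0254
Step 3: Zeros inside |z| < 10: -7, 1, -8
Step 4: Jensen sum = log(10/7) + log(10/1) + log(10/8) = 2.8824
Step 5: n(R) = number of terms in the Jensen sum = count of zeros inside |z| < 10 = 3

3


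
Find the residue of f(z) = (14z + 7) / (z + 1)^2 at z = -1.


Step 1: Pole of order 2 at z = -1
Step 2: Res = lim d/dz [(z + 1)^2 * f(z)] as z -> -1
Step 3: (z + 1)^2 * f(z) = 14z + 7
Step 4: d/dz[14z + 7] = 14

14


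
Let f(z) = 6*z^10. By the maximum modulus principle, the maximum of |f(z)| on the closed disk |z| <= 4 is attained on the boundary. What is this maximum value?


Step 1: On |z| = 4, |f(z)| = 6 * |z|^10 = 6 * 4^10
Step 2: By maximum modulus principle, maximum is on boundary.
Step 3: Maximum = 6 * 1048576 = 6291456

6291456


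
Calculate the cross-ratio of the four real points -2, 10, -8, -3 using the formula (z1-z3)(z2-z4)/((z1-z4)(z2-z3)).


Step 1: (z1-z3)(z2-z4) = 6 * 13 = 78
Step 2: (z1-z4)(z2-z3) = 1 * 18 = 18
Step 3: Cross-ratio = 78/18 = 13/3

13/3


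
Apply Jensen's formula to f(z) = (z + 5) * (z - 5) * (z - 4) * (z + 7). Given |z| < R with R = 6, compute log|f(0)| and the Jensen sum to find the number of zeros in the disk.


Jensen's formula: (1/2pi)*integral log|f(Re^it)|dt = log|f(0)| + sum_{|a_k|<R} log(R/|a_k|)
Step 1: f(0) = 5 * (-5) * (-4) * 7 = 700
Step 2: log|f(0)| = log|-5| + log|5| + log|4| + log|-7| = 6.5511
Step 3: Zeros inside |z| < 6: -5, 5, 4
Step 4: Jensen sum = log(6/5) + log(6/5) + log(6/4) = 0.7701
Step 5: n(R) = number of terms in the Jensen sum = count of zeros inside |z| < 6 = 3

3


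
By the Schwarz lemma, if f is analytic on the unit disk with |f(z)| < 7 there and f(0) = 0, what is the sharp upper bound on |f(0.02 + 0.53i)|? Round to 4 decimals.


Step 1: g = f/7 maps D -> D with g(0) = 0, so by the Schwarz lemma |g(z)| <= |z|, i.e. |f(z)| <= 7|z|; this is sharp (f(z) = 7z).
Step 2: |z0|^2 = 0.02^2 + 0.53^2 = 0.2813
Step 3: |z0| = sqrt(0.2813) = 0.530377
Step 4: Best bound = 7 * |z0| = 7 * 0.530377 = 3.7126

3.7126


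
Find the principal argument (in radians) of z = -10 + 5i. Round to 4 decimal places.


Step 1: z = -10 + 5i
Step 2: arg(z) = atan2(5, -10)
Step 3: arg(z) = 2.6779

2.6779


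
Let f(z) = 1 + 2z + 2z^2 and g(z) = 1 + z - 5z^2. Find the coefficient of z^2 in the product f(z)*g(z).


Step 1: z^2 term in f*g comes from: (1)*(-5z^2) + (2z)*(z) + (2z^2)*(1)
Step 2: = -5 + 2 + 2
Step 3: = -1

-1


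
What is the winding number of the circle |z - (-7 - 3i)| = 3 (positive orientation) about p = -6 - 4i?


Step 1: Center c = (-7, -3), radius = 3
Step 2: |p - c|^2 = 1^2 + (-1)^2 = 2
Step 3: r^2 = 9
Step 4: |p-c| < r so winding number = 1

1


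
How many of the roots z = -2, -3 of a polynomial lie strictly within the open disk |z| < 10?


Step 1: Check each root:
  z = -2: |-2| = 2 < 10
  z = -3: |-3| = 3 < 10
Step 2: Count = 2

2


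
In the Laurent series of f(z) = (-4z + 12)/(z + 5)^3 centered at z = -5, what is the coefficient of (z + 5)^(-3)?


Step 1: Write the numerator in powers of (z + 5): -4z + 12 = -4(z + 5) + (-4*(-5) + 12) = -4(z + 5) + 32
Step 2: Divide by (z + 5)^3: f(z) = 32(z + 5)^(-3) - 4(z + 5)^(-2)
Step 3: This finite sum is the Laurent series of f about z = -5.
Step 4: Coefficient of (z + 5)^(-3) = -4*(-5) + 12 = 32

32


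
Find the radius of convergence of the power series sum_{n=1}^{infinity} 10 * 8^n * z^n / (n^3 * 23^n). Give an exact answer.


Step 1: General term a_n = 10 * 8^n / (n^3 * 23^n)
Step 2: By the root test, |a_n|^(1/n) = 10^(1/n) * 8 / (n^(3/n) * 23) -> 8/23 as n -> infinity (since 10^(1/n) -> 1 and n^(3/n) -> 1)
Step 3: R = 1/lim|a_n|^(1/n) = 23/8

23/8


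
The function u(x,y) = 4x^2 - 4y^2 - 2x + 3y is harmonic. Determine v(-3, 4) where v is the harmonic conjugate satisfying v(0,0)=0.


Step 1: v_x = -u_y = 8y - 3
Step 2: v_y = u_x = 8x - 2
Step 3: v = 8xy - 3x - 2y + C
Step 4: v(0,0) = 0 => C = 0
Step 5: v(-3, 4) = -95

-95


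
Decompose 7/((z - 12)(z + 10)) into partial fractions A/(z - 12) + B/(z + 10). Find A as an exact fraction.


Step 1: Multiply both sides by (z - 12) and set z = 12
Step 2: A = 7 / (12 + 10)
Step 3: A = 7 / 22
Step 4: A = 7/22

7/22


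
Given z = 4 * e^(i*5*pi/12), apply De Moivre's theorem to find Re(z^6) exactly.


Step 1: By De Moivre's theorem, z^6 = 4^6 * e^(i*6*5*pi/12) = 4096 * (cos(5*pi/2) + i*sin(5*pi/2))
Step 2: |z|^6 = 4^6 = 4096
Step 3: Reduce the angle mod 2*pi: 5*pi/2 - 2*pi = pi/2
Step 4: cos(pi/2) = 0
Step 5: Re(z^6) = 4096 * 0 = 0

0


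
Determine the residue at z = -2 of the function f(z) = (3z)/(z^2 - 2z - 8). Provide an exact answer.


Step 1: Q(z) = z^2 - 2z - 8 = (z + 2)(z - 4)
Step 2: Q'(z) = 2z - 2
Step 3: Q'(-2) = -6, P(-2) = -6
Step 4: Res = P(-2)/Q'(-2) = -6/(-6) = 1

1


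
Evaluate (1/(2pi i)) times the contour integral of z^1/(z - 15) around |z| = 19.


Step 1: f(z) = z^1, a = 15 is inside |z| = 19
Step 2: By Cauchy integral formula: (1/(2pi*i)) * integral = f(a)
Step 3: f(15) = 15^1 = 15

15


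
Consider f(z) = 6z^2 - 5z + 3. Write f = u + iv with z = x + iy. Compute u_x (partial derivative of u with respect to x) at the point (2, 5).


Step 1: f(z) = 6(x+iy)^2 - 5(x+iy) + 3
Step 2: u = 6(x^2 - y^2) - 5x + 3
Step 3: u_x = 12x - 5
Step 4: At (2, 5): u_x = 24 - 5 = 19

19


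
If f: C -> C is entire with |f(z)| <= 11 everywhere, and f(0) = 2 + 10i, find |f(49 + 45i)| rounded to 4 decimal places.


Step 1: By Liouville's theorem, a bounded entire function is constant.
Step 2: f(z) = f(0) = 2 + 10i for all z.
Step 3: |f(w)| = |2 + 10i| = sqrt(4 + 100)
Step 4: = 10.198

10.198


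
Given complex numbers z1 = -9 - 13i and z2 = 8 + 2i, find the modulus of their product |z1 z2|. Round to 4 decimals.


Step 1: |z1| = sqrt((-9)^2 + (-13)^2) = sqrt(250)
Step 2: |z2| = sqrt(8^2 + 2^2) = sqrt(68)
Step 3: |z1*z2| = |z1|*|z2| = sqrt(250) * sqrt(68) = sqrt(250 * 68) = sqrt(17000)
Step 4: = 130.384

130.384


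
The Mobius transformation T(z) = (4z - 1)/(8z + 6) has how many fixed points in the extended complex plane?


Step 1: Fixed points satisfy T(z) = z
Step 2: 8z^2 + 2z + 1 = 0
Step 3: Discriminant = 2^2 - 4*8*1 = -28
Step 4: Number of fixed points = 2

2


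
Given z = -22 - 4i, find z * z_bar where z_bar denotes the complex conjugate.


Step 1: conj(z) = -22 + 4i
Step 2: z * conj(z) = (-22)^2 + (-4)^2
Step 3: = 484 + 16 = 500

500


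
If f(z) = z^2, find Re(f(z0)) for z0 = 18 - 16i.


Step 1: z0 = 18 - 16i
Step 2: z0^2 = 18^2 - (-16)^2 - 576i
Step 3: real part = 324 - 256 = 68

68


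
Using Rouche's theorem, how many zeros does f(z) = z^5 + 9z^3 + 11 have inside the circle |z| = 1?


Step 1: On |z| = 1 the three terms have sizes |z^5| = 1^5 = 1, |9z^3| = 9*1^3 = 9, |11| = 11
Step 2: The dominant term is g(z) = 11; let h(z) = z^5 + 9z^3 so f = g + h
Step 3: On |z| = 1: |g| = 11 and |h| <= 1 + 9 = 10
Step 4: Since 11 > 10, |h| < |g| on |z| = 1, so by Rouche f has the same number of zeros as g inside |z| < 1
Step 5: g(z) = 11 is a nonzero constant with no zeros inside |z| < 1. Answer = 0

0


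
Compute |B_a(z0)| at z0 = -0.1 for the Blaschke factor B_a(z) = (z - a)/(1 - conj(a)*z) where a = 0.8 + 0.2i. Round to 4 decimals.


Step 1: Numerator z0 - a = -0.1 - (0.8 + 0.2i) = -0.9 - 0.2i
Step 2: Denominator 1 - conj(a)*z0 = 1 - (0.8 - 0.2i)*(-0.1) = 1.08 - 0.02i
Step 3: |z0 - a|^2 = (-0.9)^2 + (-0.2)^2 = 0.85; |1 - conj(a)*z0|^2 = 1.08^2 + (-0.02)^2 = 1.1668
Step 4: |B_a(-0.1)| = sqrt(0.85 / 1.1668) = sqrt(0.728488)
Step 5: = 0.8535

0.8535


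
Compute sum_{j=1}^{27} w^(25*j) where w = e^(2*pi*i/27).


Step 1: The sum sum_{j=1}^{n} w^(k*j) equals n if n | k, else 0.
Step 2: Here n = 27, k = 25
Step 3: Does n divide k? 27 | 25 -> False
Step 4: Sum = 0

0


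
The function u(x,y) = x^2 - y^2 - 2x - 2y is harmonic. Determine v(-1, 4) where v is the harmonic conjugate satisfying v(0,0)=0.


Step 1: v_x = -u_y = 2y + 2
Step 2: v_y = u_x = 2x - 2
Step 3: v = 2xy + 2x - 2y + C
Step 4: v(0,0) = 0 => C = 0
Step 5: v(-1, 4) = -18

-18


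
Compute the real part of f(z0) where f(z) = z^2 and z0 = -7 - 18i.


Step 1: z0 = -7 - 18i
Step 2: z0^2 = (-7)^2 - (-18)^2 + 252i
Step 3: real part = 49 - 324 = -275

-275


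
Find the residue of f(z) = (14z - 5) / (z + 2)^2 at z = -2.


Step 1: Pole of order 2 at z = -2
Step 2: Res = lim d/dz [(z + 2)^2 * f(z)] as z -> -2
Step 3: (z + 2)^2 * f(z) = 14z - 5
Step 4: d/dz[14z - 5] = 14

14


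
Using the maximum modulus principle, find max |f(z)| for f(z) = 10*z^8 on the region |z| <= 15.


Step 1: On |z| = 15, |f(z)| = 10 * |z|^8 = 10 * 15^8
Step 2: By maximum modulus principle, maximum is on boundary.
Step 3: Maximum = 10 * 2562890625 = 25628906250

25628906250


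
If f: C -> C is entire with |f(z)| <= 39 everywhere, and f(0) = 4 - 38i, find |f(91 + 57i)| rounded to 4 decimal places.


Step 1: By Liouville's theorem, a bounded entire function is constant.
Step 2: f(z) = f(0) = 4 - 38i for all z.
Step 3: |f(w)| = |4 - 38i| = sqrt(16 + 1444)
Step 4: = 38.2099

38.2099


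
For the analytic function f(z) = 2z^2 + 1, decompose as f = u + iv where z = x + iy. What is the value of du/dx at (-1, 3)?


Step 1: f(z) = 2(x+iy)^2 + 1
Step 2: u = 2(x^2 - y^2) + 1
Step 3: u_x = 4x + 0
Step 4: At (-1, 3): u_x = -4 + 0 = -4

-4


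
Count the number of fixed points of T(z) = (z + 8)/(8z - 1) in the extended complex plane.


Step 1: Fixed points satisfy T(z) = z
Step 2: 8z^2 - 2z - 8 = 0
Step 3: Discriminant = (-2)^2 - 4*8*(-8) = 260
Step 4: Number of fixed points = 2

2


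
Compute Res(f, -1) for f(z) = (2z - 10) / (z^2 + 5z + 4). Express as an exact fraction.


Step 1: Q(z) = z^2 + 5z + 4 = (z + 1)(z + 4)
Step 2: Q'(z) = 2z + 5
Step 3: Q'(-1) = 3, P(-1) = -12
Step 4: Res = P(-1)/Q'(-1) = -12/3 = -4

-4


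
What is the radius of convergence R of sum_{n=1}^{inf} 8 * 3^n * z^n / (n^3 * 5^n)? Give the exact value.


Step 1: General term a_n = 8 * 3^n / (n^3 * 5^n)
Step 2: By the root test, |a_n|^(1/n) = 8^(1/n) * 3 / (n^(3/n) * 5) -> 3/5 as n -> infinity (since 8^(1/n) -> 1 and n^(3/n) -> 1)
Step 3: R = 1/lim|a_n|^(1/n) = 5/3

5/3


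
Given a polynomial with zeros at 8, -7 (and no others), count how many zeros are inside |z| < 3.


Step 1: Check each root:
  z = 8: |8| = 8 >= 3
  z = -7: |-7| = 7 >= 3
Step 2: Count = 0

0


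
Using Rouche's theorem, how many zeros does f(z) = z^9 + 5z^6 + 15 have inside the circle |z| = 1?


Step 1: On |z| = 1 the three terms have sizes |z^9| = 1^9 = 1, |5z^6| = 5*1^6 = 5, |15| = 15
Step 2: The dominant term is g(z) = 15; let h(z) = z^9 + 5z^6 so f = g + h
Step 3: On |z| = 1: |g| = 15 and |h| <= 1 + 5 = 6
Step 4: Since 15 > 6, |h| < |g| on |z| = 1, so by Rouche f has the same number of zeros as g inside |z| < 1
Step 5: g(z) = 15 is a nonzero constant with no zeros inside |z| < 1. Answer = 0

0


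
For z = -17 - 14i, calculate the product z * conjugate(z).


Step 1: conj(z) = -17 + 14i
Step 2: z * conj(z) = (-17)^2 + (-14)^2
Step 3: = 289 + 196 = 485

485


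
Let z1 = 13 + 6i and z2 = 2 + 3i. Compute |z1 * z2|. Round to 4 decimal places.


Step 1: |z1| = sqrt(13^2 + 6^2) = sqrt(205)
Step 2: |z2| = sqrt(2^2 + 3^2) = sqrt(13)
Step 3: |z1*z2| = |z1|*|z2| = sqrt(205) * sqrt(13) = sqrt(205 * 13) = sqrt(2665)
Step 4: = 51.6236

51.6236


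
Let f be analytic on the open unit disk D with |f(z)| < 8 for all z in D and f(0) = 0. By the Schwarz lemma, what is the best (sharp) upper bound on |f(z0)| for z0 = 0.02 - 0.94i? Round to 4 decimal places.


Step 1: g = f/8 maps D -> D with g(0) = 0, so by the Schwarz lemma |g(z)| <= |z|, i.e. |f(z)| <= 8|z|; this is sharp (f(z) = 8z).
Step 2: |z0|^2 = 0.02^2 + (-0.94)^2 = 0.884
Step 3: |z0| = sqrt(0.884) = 0.940213
Step 4: Best bound = 8 * |z0| = 8 * 0.940213 = 7.5217

7.5217


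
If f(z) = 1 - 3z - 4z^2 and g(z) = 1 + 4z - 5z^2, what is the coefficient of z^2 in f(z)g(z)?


Step 1: z^2 term in f*g comes from: (1)*(-5z^2) + (-3z)*(4z) + (-4z^2)*(1)
Step 2: = -5 - 12 - 4
Step 3: = -21

-21


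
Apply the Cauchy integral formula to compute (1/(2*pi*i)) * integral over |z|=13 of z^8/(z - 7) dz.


Step 1: f(z) = z^8, a = 7 is inside |z| = 13
Step 2: By Cauchy integral formula: (1/(2pi*i)) * integral = f(a)
Step 3: f(7) = 7^8 = 5764801

5764801


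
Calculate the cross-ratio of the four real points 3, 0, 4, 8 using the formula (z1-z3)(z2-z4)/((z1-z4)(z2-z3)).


Step 1: (z1-z3)(z2-z4) = (-1) * (-8) = 8
Step 2: (z1-z4)(z2-z3) = (-5) * (-4) = 20
Step 3: Cross-ratio = 8/20 = 2/5

2/5


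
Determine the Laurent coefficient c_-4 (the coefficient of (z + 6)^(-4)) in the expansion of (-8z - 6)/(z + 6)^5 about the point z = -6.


Step 1: Write the numerator in powers of (z + 6): -8z - 6 = -8(z + 6) + (-8*(-6) - 6) = -8(z + 6) + 42
Step 2: Divide by (z + 6)^5: f(z) = 42(z + 6)^(-5) - 8(z + 6)^(-4)
Step 3: This finite sum is the Laurent series of f about z = -6.
Step 4: Coefficient of (z + 6)^(-4) = coefficient of (z + 6) in the re-centred numerator = -8

-8


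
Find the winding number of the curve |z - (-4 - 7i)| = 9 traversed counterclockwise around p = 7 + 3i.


Step 1: Center c = (-4, -7), radius = 9
Step 2: |p - c|^2 = 11^2 + 10^2 = 221
Step 3: r^2 = 81
Step 4: |p-c| > r so winding number = 0

0


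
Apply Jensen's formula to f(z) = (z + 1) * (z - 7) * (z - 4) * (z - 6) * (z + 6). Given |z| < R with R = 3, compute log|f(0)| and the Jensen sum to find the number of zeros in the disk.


Jensen's formula: (1/2pi)*integral log|f(Re^it)|dt = log|f(0)| + sum_{|a_k|<R} log(R/|a_k|)
Step 1: f(0) = 1 * (-7) * (-4) * (-6) * 6 = -1008
Step 2: log|f(0)| = log|-1| + log|7| + log|4| + log|6| + log|-6| = 6.9157
Step 3: Zeros inside |z| < 3: -1
Step 4: Jensen sum = log(3/1) = 1.0986
Step 5: n(R) = number of terms in the Jensen sum = count of zeros inside |z| < 3 = 1

1


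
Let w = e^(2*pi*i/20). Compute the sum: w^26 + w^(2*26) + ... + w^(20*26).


Step 1: The sum sum_{j=1}^{n} w^(k*j) equals n if n | k, else 0.
Step 2: Here n = 20, k = 26
Step 3: Does n divide k? 20 | 26 -> False
Step 4: Sum = 0

0


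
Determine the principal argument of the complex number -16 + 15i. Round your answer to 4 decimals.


Step 1: z = -16 + 15i
Step 2: arg(z) = atan2(15, -16)
Step 3: arg(z) = 2.3884

2.3884


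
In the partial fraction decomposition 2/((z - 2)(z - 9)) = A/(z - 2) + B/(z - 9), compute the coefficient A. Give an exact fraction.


Step 1: Multiply both sides by (z - 2) and set z = 2
Step 2: A = 2 / (2 - 9)
Step 3: A = 2 / (-7)
Step 4: A = -2/7

-2/7


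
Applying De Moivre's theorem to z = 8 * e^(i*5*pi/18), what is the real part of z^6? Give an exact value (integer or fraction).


Step 1: By De Moivre's theorem, z^6 = 8^6 * e^(i*6*5*pi/18) = 262144 * (cos(5*pi/3) + i*sin(5*pi/3))
Step 2: |z|^6 = 8^6 = 262144
Step 3: The angle 5*pi/3 already lies in [0, 2*pi)
Step 4: cos(5*pi/3) = 1/2
Step 5: Re(z^6) = 262144 * 1/2 = 131072

131072


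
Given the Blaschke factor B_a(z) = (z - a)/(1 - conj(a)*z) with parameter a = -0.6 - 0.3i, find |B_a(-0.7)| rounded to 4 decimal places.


Step 1: Numerator z0 - a = -0.7 - (-0.6 - 0.3i) = -0.1 + 0.3i
Step 2: Denominator 1 - conj(a)*z0 = 1 - (-0.6 + 0.3i)*(-0.7) = 0.58 + 0.21i
Step 3: |z0 - a|^2 = (-0.1)^2 + 0.3^2 = 0.1; |1 - conj(a)*z0|^2 = 0.58^2 + 0.21^2 = 0.3805
Step 4: |B_a(-0.7)| = sqrt(0.1 / 0.3805) = sqrt(0.262812)
Step 5: = 0.5127

0.5127


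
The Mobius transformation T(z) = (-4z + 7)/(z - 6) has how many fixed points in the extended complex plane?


Step 1: Fixed points satisfy T(z) = z
Step 2: z^2 - 2z - 7 = 0
Step 3: Discriminant = (-2)^2 - 4*1*(-7) = 32
Step 4: Number of fixed points = 2

2


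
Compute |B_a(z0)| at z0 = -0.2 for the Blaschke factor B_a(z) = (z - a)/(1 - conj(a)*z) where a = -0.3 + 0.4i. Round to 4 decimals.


Step 1: Numerator z0 - a = -0.2 - (-0.3 + 0.4i) = 0.1 - 0.4i
Step 2: Denominator 1 - conj(a)*z0 = 1 - (-0.3 - 0.4i)*(-0.2) = 0.94 - 0.08i
Step 3: |z0 - a|^2 = 0.1^2 + (-0.4)^2 = 0.17; |1 - conj(a)*z0|^2 = 0.94^2 + (-0.08)^2 = 0.89
Step 4: |B_a(-0.2)| = sqrt(0.17 / 0.89) = sqrt(0.191011)
Step 5: = 0.437

0.437


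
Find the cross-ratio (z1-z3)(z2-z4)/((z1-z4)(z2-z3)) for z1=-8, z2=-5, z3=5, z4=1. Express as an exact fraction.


Step 1: (z1-z3)(z2-z4) = (-13) * (-6) = 78
Step 2: (z1-z4)(z2-z3) = (-9) * (-10) = 90
Step 3: Cross-ratio = 78/90 = 13/15

13/15


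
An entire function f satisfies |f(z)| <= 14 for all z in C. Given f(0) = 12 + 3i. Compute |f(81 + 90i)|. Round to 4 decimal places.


Step 1: By Liouville's theorem, a bounded entire function is constant.
Step 2: f(z) = f(0) = 12 + 3i for all z.
Step 3: |f(w)| = |12 + 3i| = sqrt(144 + 9)
Step 4: = 12.3693

12.3693


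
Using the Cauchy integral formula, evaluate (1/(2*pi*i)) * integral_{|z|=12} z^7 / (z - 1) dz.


Step 1: f(z) = z^7, a = 1 is inside |z| = 12
Step 2: By Cauchy integral formula: (1/(2pi*i)) * integral = f(a)
Step 3: f(1) = 1^7 = 1

1


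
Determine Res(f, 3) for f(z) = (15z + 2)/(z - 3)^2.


Step 1: Pole of order 2 at z = 3
Step 2: Res = lim d/dz [(z - 3)^2 * f(z)] as z -> 3
Step 3: (z - 3)^2 * f(z) = 15z + 2
Step 4: d/dz[15z + 2] = 15

15


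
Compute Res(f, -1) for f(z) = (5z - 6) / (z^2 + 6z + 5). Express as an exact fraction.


Step 1: Q(z) = z^2 + 6z + 5 = (z + 1)(z + 5)
Step 2: Q'(z) = 2z + 6
Step 3: Q'(-1) = 4, P(-1) = -11
Step 4: Res = P(-1)/Q'(-1) = -11/4 = -11/4

-11/4


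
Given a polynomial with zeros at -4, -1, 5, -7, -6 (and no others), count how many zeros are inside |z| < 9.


Step 1: Check each root:
  z = -4: |-4| = 4 < 9
  z = -1: |-1| = 1 < 9
  z = 5: |5| = 5 < 9
  z = -7: |-7| = 7 < 9
  z = -6: |-6| = 6 < 9
Step 2: Count = 5

5


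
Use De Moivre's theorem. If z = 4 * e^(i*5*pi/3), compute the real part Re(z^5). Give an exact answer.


Step 1: By De Moivre's theorem, z^5 = 4^5 * e^(i*5*5*pi/3) = 1024 * (cos(25*pi/3) + i*sin(25*pi/3))
Step 2: |z|^5 = 4^5 = 1024
Step 3: Reduce the angle mod 2*pi: 25*pi/3 - 8*pi = pi/3
Step 4: cos(pi/3) = 1/2
Step 5: Re(z^5) = 1024 * 1/2 = 512

512


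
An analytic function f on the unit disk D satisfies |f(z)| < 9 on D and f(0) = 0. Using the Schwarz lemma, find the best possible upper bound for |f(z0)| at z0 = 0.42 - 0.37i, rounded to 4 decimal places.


Step 1: g = f/9 maps D -> D with g(0) = 0, so by the Schwarz lemma |g(z)| <= |z|, i.e. |f(z)| <= 9|z|; this is sharp (f(z) = 9z).
Step 2: |z0|^2 = 0.42^2 + (-0.37)^2 = 0.3133
Step 3: |z0| = sqrt(0.3133) = 0.559732
Step 4: Best bound = 9 * |z0| = 9 * 0.559732 = 5.0376

5.0376


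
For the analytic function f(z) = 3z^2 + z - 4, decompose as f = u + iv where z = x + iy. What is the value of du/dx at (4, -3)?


Step 1: f(z) = 3(x+iy)^2 + (x+iy) - 4
Step 2: u = 3(x^2 - y^2) + x - 4
Step 3: u_x = 6x + 1
Step 4: At (4, -3): u_x = 24 + 1 = 25

25


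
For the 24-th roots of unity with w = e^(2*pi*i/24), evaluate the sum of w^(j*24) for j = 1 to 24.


Step 1: The sum sum_{j=1}^{n} w^(k*j) equals n if n | k, else 0.
Step 2: Here n = 24, k = 24
Step 3: Does n divide k? 24 | 24 -> True
Step 4: Sum = 24

24


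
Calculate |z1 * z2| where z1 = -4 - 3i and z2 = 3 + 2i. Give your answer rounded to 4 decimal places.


Step 1: |z1| = sqrt((-4)^2 + (-3)^2) = sqrt(25)
Step 2: |z2| = sqrt(3^2 + 2^2) = sqrt(13)
Step 3: |z1*z2| = |z1|*|z2| = sqrt(25) * sqrt(13) = sqrt(25 * 13) = sqrt(325)
Step 4: = 18.0278

18.0278


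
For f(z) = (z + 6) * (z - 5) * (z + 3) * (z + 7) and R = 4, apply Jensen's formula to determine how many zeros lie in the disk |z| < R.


Jensen's formula: (1/2pi)*integral log|f(Re^it)|dt = log|f(0)| + sum_{|a_k|<R} log(R/|a_k|)
Step 1: f(0) = 6 * (-5) * 3 * 7 = -630
Step 2: log|f(0)| = log|-6| + log|5| + log|-3| + log|-7| = 6.4457
Step 3: Zeros inside |z| < 4: -3
Step 4: Jensen sum = log(4/3) = 0.2877
Step 5: n(R) = number of terms in the Jensen sum = count of zeros inside |z| < 4 = 1

1


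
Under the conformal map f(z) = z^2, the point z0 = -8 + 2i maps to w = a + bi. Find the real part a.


Step 1: z0 = -8 + 2i
Step 2: z0^2 = (-8)^2 - 2^2 - 32i
Step 3: real part = 64 - 4 = 60

60


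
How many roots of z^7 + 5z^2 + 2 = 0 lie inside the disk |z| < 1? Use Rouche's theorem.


Step 1: On |z| = 1 the three terms have sizes |z^7| = 1^7 = 1, |5z^2| = 5*1^2 = 5, |2| = 2
Step 2: The dominant term is g(z) = 5z^2; let h(z) = z^7 + 2 so f = g + h
Step 3: On |z| = 1: |g| = 5 and |h| <= 1 + 2 = 3
Step 4: Since 5 > 3, |h| < |g| on |z| = 1, so by Rouche f has the same number of zeros as g inside |z| < 1
Step 5: g(z) = 5z^2 has 2 zeros (at the origin, multiplicity 2) inside |z| < 1. Answer = 2

2


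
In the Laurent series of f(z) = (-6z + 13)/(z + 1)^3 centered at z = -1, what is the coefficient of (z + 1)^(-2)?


Step 1: Write the numerator in powers of (z + 1): -6z + 13 = -6(z + 1) + (-6*(-1) + 13) = -6(z + 1) + 19
Step 2: Divide by (z + 1)^3: f(z) = 19(z + 1)^(-3) - 6(z + 1)^(-2)
Step 3: This finite sum is the Laurent series of f about z = -1.
Step 4: Coefficient of (z + 1)^(-2) = coefficient of (z + 1) in the re-centred numerator = -6

-6


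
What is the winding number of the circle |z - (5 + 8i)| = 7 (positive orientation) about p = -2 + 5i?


Step 1: Center c = (5, 8), radius = 7
Step 2: |p - c|^2 = (-7)^2 + (-3)^2 = 58
Step 3: r^2 = 49
Step 4: |p-c| > r so winding number = 0

0


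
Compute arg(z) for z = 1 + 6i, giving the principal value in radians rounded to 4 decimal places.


Step 1: z = 1 + 6i
Step 2: arg(z) = atan2(6, 1)
Step 3: arg(z) = 1.4056

1.4056


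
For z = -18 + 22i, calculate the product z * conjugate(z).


Step 1: conj(z) = -18 - 22i
Step 2: z * conj(z) = (-18)^2 + 22^2
Step 3: = 324 + 484 = 808

808


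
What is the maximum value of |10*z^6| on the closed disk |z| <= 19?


Step 1: On |z| = 19, |f(z)| = 10 * |z|^6 = 10 * 19^6
Step 2: By maximum modulus principle, maximum is on boundary.
Step 3: Maximum = 10 * 47045881 = 470458810

470458810


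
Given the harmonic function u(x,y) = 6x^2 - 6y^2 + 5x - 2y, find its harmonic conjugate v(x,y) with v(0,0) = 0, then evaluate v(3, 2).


Step 1: v_x = -u_y = 12y + 2
Step 2: v_y = u_x = 12x + 5
Step 3: v = 12xy + 2x + 5y + C
Step 4: v(0,0) = 0 => C = 0
Step 5: v(3, 2) = 88

88


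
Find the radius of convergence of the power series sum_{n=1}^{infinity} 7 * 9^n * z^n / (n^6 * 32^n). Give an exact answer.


Step 1: General term a_n = 7 * 9^n / (n^6 * 32^n)
Step 2: By the root test, |a_n|^(1/n) = 7^(1/n) * 9 / (n^(6/n) * 32) -> 9/32 as n -> infinity (since 7^(1/n) -> 1 and n^(6/n) -> 1)
Step 3: R = 1/lim|a_n|^(1/n) = 32/9

32/9


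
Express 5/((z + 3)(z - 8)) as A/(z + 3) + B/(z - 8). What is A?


Step 1: Multiply both sides by (z + 3) and set z = -3
Step 2: A = 5 / (-3 - 8)
Step 3: A = 5 / (-11)
Step 4: A = -5/11

-5/11


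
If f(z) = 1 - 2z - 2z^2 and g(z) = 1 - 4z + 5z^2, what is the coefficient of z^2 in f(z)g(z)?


Step 1: z^2 term in f*g comes from: (1)*(5z^2) + (-2z)*(-4z) + (-2z^2)*(1)
Step 2: = 5 + 8 - 2
Step 3: = 11

11


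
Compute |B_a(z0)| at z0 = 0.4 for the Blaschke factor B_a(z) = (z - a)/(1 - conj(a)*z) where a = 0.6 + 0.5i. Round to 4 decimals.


Step 1: Numerator z0 - a = 0.4 - (0.6 + 0.5i) = -0.2 - 0.5i
Step 2: Denominator 1 - conj(a)*z0 = 1 - (0.6 - 0.5i)*0.4 = 0.76 + 0.2i
Step 3: |z0 - a|^2 = (-0.2)^2 + (-0.5)^2 = 0.29; |1 - conj(a)*z0|^2 = 0.76^2 + 0.2^2 = 0.6176
Step 4: |B_a(0.4)| = sqrt(0.29 / 0.6176) = sqrt(0.46956)
Step 5: = 0.6852

0.6852


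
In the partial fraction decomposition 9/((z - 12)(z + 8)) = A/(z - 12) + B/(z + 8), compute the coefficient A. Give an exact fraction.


Step 1: Multiply both sides by (z - 12) and set z = 12
Step 2: A = 9 / (12 + 8)
Step 3: A = 9 / 20
Step 4: A = 9/20

9/20


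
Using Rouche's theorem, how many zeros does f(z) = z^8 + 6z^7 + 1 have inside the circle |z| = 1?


Step 1: On |z| = 1 the three terms have sizes |z^8| = 1^8 = 1, |6z^7| = 6*1^7 = 6, |1| = 1
Step 2: The dominant term is g(z) = 6z^7; let h(z) = z^8 + 1 so f = g + h
Step 3: On |z| = 1: |g| = 6 and |h| <= 1 + 1 = 2
Step 4: Since 6 > 2, |h| < |g| on |z| = 1, so by Rouche f has the same number of zeros as g inside |z| < 1
Step 5: g(z) = 6z^7 has 7 zeros (at the origin, multiplicity 7) inside |z| < 1. Answer = 7

7


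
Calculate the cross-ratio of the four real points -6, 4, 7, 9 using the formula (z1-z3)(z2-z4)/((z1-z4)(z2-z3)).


Step 1: (z1-z3)(z2-z4) = (-13) * (-5) = 65
Step 2: (z1-z4)(z2-z3) = (-15) * (-3) = 45
Step 3: Cross-ratio = 65/45 = 13/9

13/9
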